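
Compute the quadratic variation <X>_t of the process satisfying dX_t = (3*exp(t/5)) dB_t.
<X>_t = 45*exp(2*t/5)/2 - 45/2

For an Itô process dX_t = a(t) dt + b(t) dB_t, the quadratic variation is <X>_t = int_0^t b(s)^2 ds (the drift term does not contribute). Here b(s) = 3*exp(s/5), so
  b(s)^2 = 9*exp(2*s/5).
Integrating from 0 to t:
  <X>_t = int_0^t (9*exp(2*s/5)) ds = 45*exp(2*t/5)/2 - 45/2.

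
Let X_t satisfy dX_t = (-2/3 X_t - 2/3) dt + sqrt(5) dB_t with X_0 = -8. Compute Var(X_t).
Var(X_t) = 15/4 - 15*exp(-4*t/3)/4

The variance V(t) = Var(X_t) satisfies V'(t) = 2 a V(t) + c^2 with V(0) = 0 (drift coefficient is linear in X, diffusion is constant). With a = -2/3, c = sqrt(5), the solution is
  V(t) = (c^2 / (2 a)) * (exp(2 a t) - 1)
       = (sqrt(5)^2 / (2*(-2/3))) * (exp((-4/3) t) - 1)
       = 15/4 - 15*exp(-4*t/3)/4.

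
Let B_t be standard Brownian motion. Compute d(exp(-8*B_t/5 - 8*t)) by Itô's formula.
d(exp(-8*B_t/5 - 8*t)) = (-168*exp(-8*B_t/5 - 8*t)/25) dt + (-8*exp(-8*B_t/5 - 8*t)/5) dB_t

Itô's formula for f(t, x): d f(t, B_t) = (f_t + (1/2) f_xx) dt + f_x dB_t. Compute partials of f(t, x) = exp(-8*t - 8*x/5):
  f_t(t,x)  = -8*exp(-8*t - 8*x/5)
  f_x(t,x)  = -8*exp(-8*t - 8*x/5)/5
  f_xx(t,x) = 64*exp(-8*t - 8*x/5)/25
Assemble drift = f_t + (1/2) f_xx = -168*exp(-8*t - 8*x/5)/25 and diffusion = f_x = -8*exp(-8*t - 8*x/5)/5. Substituting x = B_t:
  d(exp(-8*B_t/5 - 8*t)) = (-168*exp(-8*B_t/5 - 8*t)/25) dt + (-8*exp(-8*B_t/5 - 8*t)/5) dB_t.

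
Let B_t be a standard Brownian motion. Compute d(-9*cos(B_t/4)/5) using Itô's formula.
d(-9*cos(B_t/4)/5) = (9*cos(B_t/4)/160) dt + (9*sin(B_t/4)/20) dB_t

Itô's formula for f(B_t) gives d f(B_t) = f'(B_t) dB_t + (1/2) f''(B_t) dt. Compute derivatives of f(x) = -9*cos(x/4)/5:
  f'(x)  = 9*sin(x/4)/20
  f''(x) = 9*cos(x/4)/80
Substitute x = B_t and multiply the f'' term by 1/2:
  drift     = (1/2) * (9*cos(x/4)/80) evaluated at B_t = 9*cos(B_t/4)/160
  diffusion = (9*sin(x/4)/20) evaluated at B_t = 9*sin(B_t/4)/20
Therefore d(-9*cos(B_t/4)/5) = (9*cos(B_t/4)/160) dt + (9*sin(B_t/4)/20) dB_t.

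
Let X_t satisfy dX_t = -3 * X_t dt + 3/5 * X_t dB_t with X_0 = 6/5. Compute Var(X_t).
Var(X_t) = (36*exp(9*t/25) - 36)*exp(-6*t)/25

For GBM dX = mu X dt + sigma X dB with X_0 = x_0, apply Itô to Y = log X: dY = (mu - sigma^2/2) dt + sigma dB, so Y_t = log(x_0) + (mu - sigma^2/2) t + sigma B_t and hence X_t = x_0 * exp((mu - sigma^2/2) t + sigma B_t).
With mu = -3, sigma = 3/5, x_0 = 6/5, this gives:
  X_t = 6/5 * exp((-159/50) * t + (3/5) * B_t).
Since sigma*B_t ~ Normal(0, sigma^2 t), E[exp(sigma*B_t)] = exp(sigma^2 t / 2); so E[X_t] = x_0 * exp((mu - sigma^2/2) t) * exp(sigma^2 t / 2) = x_0 * exp(mu t) = 6*exp(-3*t)/5.
Var(X_t) = E[X_t^2] - (E[X_t])^2 = x_0^2 * exp(2 mu t) * (exp(sigma^2 t) - 1) = (36*exp(9*t/25) - 36)*exp(-6*t)/25.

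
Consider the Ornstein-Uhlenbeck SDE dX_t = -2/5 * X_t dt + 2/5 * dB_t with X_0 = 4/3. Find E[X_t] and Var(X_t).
E[X_t] = 4*exp(-2*t/5)/3; Var(X_t) = 1/5 - exp(-4*t/5)/5

The OU SDE dX = -theta X dt + sigma dB admits the integrating factor exp(theta t): d(exp(theta t) X_t) = sigma exp(theta t) dB_t. Integrating from 0 to t:
  X_t = x_0 * exp(-theta t) + sigma * int_0^t exp(-theta (t-s)) dB_s.
The Itô integral has mean 0 and (by the Itô isometry) variance sigma^2 * int_0^t exp(-2 theta (t - s)) ds = sigma^2 * (1 - exp(-2 theta t)) / (2 theta).
With theta = 2/5, sigma = 2/5, x_0 = 4/3:
  E[X_t] = 4/3 * exp(-2/5 t) = 4*exp(-2*t/5)/3
  Var(X_t) = (2/5)^2 * (1 - exp(-2*2/5 t)) / (2 * 2/5) = 1/5 - exp(-4*t/5)/5.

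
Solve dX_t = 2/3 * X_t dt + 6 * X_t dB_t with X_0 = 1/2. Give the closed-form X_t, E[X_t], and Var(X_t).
X_t = 1/2 * exp((-52/3) t + (6) B_t); E[X_t] = exp(2*t/3)/2; Var(X_t) = (exp(36*t) - 1)*exp(4*t/3)/4

For GBM dX = mu X dt + sigma X dB with X_0 = x_0, apply Itô to Y = log X: dY = (mu - sigma^2/2) dt + sigma dB, so Y_t = log(x_0) + (mu - sigma^2/2) t + sigma B_t and hence X_t = x_0 * exp((mu - sigma^2/2) t + sigma B_t).
With mu = 2/3, sigma = 6, x_0 = 1/2, this gives:
  X_t = 1/2 * exp((-52/3) * t + (6) * B_t).
Since sigma*B_t ~ Normal(0, sigma^2 t), E[exp(sigma*B_t)] = exp(sigma^2 t / 2); so E[X_t] = x_0 * exp((mu - sigma^2/2) t) * exp(sigma^2 t / 2) = x_0 * exp(mu t) = exp(2*t/3)/2.
Var(X_t) = E[X_t^2] - (E[X_t])^2 = x_0^2 * exp(2 mu t) * (exp(sigma^2 t) - 1) = (exp(36*t) - 1)*exp(4*t/3)/4.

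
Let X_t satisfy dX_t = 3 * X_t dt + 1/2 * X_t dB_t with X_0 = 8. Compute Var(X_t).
Var(X_t) = 64*(exp(t/4) - 1)*exp(6*t)

For GBM dX = mu X dt + sigma X dB with X_0 = x_0, apply Itô to Y = log X: dY = (mu - sigma^2/2) dt + sigma dB, so Y_t = log(x_0) + (mu - sigma^2/2) t + sigma B_t and hence X_t = x_0 * exp((mu - sigma^2/2) t + sigma B_t).
With mu = 3, sigma = 1/2, x_0 = 8, this gives:
  X_t = 8 * exp((23/8) * t + (1/2) * B_t).
Since sigma*B_t ~ Normal(0, sigma^2 t), E[exp(sigma*B_t)] = exp(sigma^2 t / 2); so E[X_t] = x_0 * exp((mu - sigma^2/2) t) * exp(sigma^2 t / 2) = x_0 * exp(mu t) = 8*exp(3*t).
Var(X_t) = E[X_t^2] - (E[X_t])^2 = x_0^2 * exp(2 mu t) * (exp(sigma^2 t) - 1) = 64*(exp(t/4) - 1)*exp(6*t).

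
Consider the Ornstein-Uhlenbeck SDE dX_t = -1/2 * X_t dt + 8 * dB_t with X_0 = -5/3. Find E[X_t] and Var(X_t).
E[X_t] = -5*exp(-t/2)/3; Var(X_t) = 64 - 64*exp(-t)

The OU SDE dX = -theta X dt + sigma dB admits the integrating factor exp(theta t): d(exp(theta t) X_t) = sigma exp(theta t) dB_t. Integrating from 0 to t:
  X_t = x_0 * exp(-theta t) + sigma * int_0^t exp(-theta (t-s)) dB_s.
The Itô integral has mean 0 and (by the Itô isometry) variance sigma^2 * int_0^t exp(-2 theta (t - s)) ds = sigma^2 * (1 - exp(-2 theta t)) / (2 theta).
With theta = 1/2, sigma = 8, x_0 = -5/3:
  E[X_t] = -5/3 * exp(-1/2 t) = -5*exp(-t/2)/3
  Var(X_t) = (8)^2 * (1 - exp(-2*1/2 t)) / (2 * 1/2) = 64 - 64*exp(-t).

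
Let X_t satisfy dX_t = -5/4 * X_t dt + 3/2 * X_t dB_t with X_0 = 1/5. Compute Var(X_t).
Var(X_t) = (exp(9*t/4) - 1)*exp(-5*t/2)/25

For GBM dX = mu X dt + sigma X dB with X_0 = x_0, apply Itô to Y = log X: dY = (mu - sigma^2/2) dt + sigma dB, so Y_t = log(x_0) + (mu - sigma^2/2) t + sigma B_t and hence X_t = x_0 * exp((mu - sigma^2/2) t + sigma B_t).
With mu = -5/4, sigma = 3/2, x_0 = 1/5, this gives:
  X_t = 1/5 * exp((-19/8) * t + (3/2) * B_t).
Since sigma*B_t ~ Normal(0, sigma^2 t), E[exp(sigma*B_t)] = exp(sigma^2 t / 2); so E[X_t] = x_0 * exp((mu - sigma^2/2) t) * exp(sigma^2 t / 2) = x_0 * exp(mu t) = exp(-5*t/4)/5.
Var(X_t) = E[X_t^2] - (E[X_t])^2 = x_0^2 * exp(2 mu t) * (exp(sigma^2 t) - 1) = (exp(9*t/4) - 1)*exp(-5*t/2)/25.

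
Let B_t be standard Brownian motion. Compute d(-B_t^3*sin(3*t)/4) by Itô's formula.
d(-B_t^3*sin(3*t)/4) = (-3*B_t*(B_t^2*cos(3*t) + sin(3*t))/4) dt + (-3*B_t^2*sin(3*t)/4) dB_t

Itô's formula for f(t, x): d f(t, B_t) = (f_t + (1/2) f_xx) dt + f_x dB_t. Compute partials of f(t, x) = -x^3*sin(3*t)/4:
  f_t(t,x)  = -3*x^3*cos(3*t)/4
  f_x(t,x)  = -3*x^2*sin(3*t)/4
  f_xx(t,x) = -3*x*sin(3*t)/2
Assemble drift = f_t + (1/2) f_xx = -3*x*(x^2*cos(3*t) + sin(3*t))/4 and diffusion = f_x = -3*x^2*sin(3*t)/4. Substituting x = B_t:
  d(-B_t^3*sin(3*t)/4) = (-3*B_t*(B_t^2*cos(3*t) + sin(3*t))/4) dt + (-3*B_t^2*sin(3*t)/4) dB_t.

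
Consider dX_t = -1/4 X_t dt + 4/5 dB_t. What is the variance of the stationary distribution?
lim Var(X_t) = 32/25

The OU SDE dX = -theta X dt + sigma dB admits the integrating factor exp(theta t): d(exp(theta t) X_t) = sigma exp(theta t) dB_t. Integrating from 0 to t gives X_t = x_0 * exp(-theta t) + sigma * int_0^t exp(-theta (t-s)) dB_s for any initial x_0. The Itô integral has variance (by the Itô isometry) sigma^2 * int_0^t exp(-2 theta (t - s)) ds = sigma^2 * (1 - exp(-2 theta t)) / (2 theta), independent of x_0.
With theta = 1/4, sigma = 4/5:
  Var(X_t) = (4/5)^2 * (1 - exp(-2*1/4 t)) / (2 * 1/4) = 32/25 - 32*exp(-t/2)/25.
As t -> infinity, exp(-2*1/4 t) -> 0, so the stationary variance is sigma^2 / (2 theta) = 32/25.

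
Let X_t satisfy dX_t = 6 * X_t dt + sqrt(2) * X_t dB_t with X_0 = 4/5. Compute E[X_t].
E[X_t] = 4*exp(6*t)/5

For GBM dX = mu X dt + sigma X dB with X_0 = x_0, apply Itô to Y = log X: dY = (mu - sigma^2/2) dt + sigma dB, so Y_t = log(x_0) + (mu - sigma^2/2) t + sigma B_t and hence X_t = x_0 * exp((mu - sigma^2/2) t + sigma B_t).
With mu = 6, sigma = sqrt(2), x_0 = 4/5, this gives:
  X_t = 4/5 * exp((5) * t + (sqrt(2)) * B_t).
Since sigma*B_t ~ Normal(0, sigma^2 t), E[exp(sigma*B_t)] = exp(sigma^2 t / 2); so E[X_t] = x_0 * exp((mu - sigma^2/2) t) * exp(sigma^2 t / 2) = x_0 * exp(mu t) = 4*exp(6*t)/5.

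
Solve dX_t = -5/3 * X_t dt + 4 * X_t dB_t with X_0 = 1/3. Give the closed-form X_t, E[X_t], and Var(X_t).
X_t = 1/3 * exp((-29/3) t + (4) B_t); E[X_t] = exp(-5*t/3)/3; Var(X_t) = (exp(16*t) - 1)*exp(-10*t/3)/9

For GBM dX = mu X dt + sigma X dB with X_0 = x_0, apply Itô to Y = log X: dY = (mu - sigma^2/2) dt + sigma dB, so Y_t = log(x_0) + (mu - sigma^2/2) t + sigma B_t and hence X_t = x_0 * exp((mu - sigma^2/2) t + sigma B_t).
With mu = -5/3, sigma = 4, x_0 = 1/3, this gives:
  X_t = 1/3 * exp((-29/3) * t + (4) * B_t).
Since sigma*B_t ~ Normal(0, sigma^2 t), E[exp(sigma*B_t)] = exp(sigma^2 t / 2); so E[X_t] = x_0 * exp((mu - sigma^2/2) t) * exp(sigma^2 t / 2) = x_0 * exp(mu t) = exp(-5*t/3)/3.
Var(X_t) = E[X_t^2] - (E[X_t])^2 = x_0^2 * exp(2 mu t) * (exp(sigma^2 t) - 1) = (exp(16*t) - 1)*exp(-10*t/3)/9.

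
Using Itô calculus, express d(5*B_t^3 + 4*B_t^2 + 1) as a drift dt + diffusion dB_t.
d(5*B_t^3 + 4*B_t^2 + 1) = (15*B_t + 4) dt + (B_t*(15*B_t + 8)) dB_t

Itô's formula for f(B_t) gives d f(B_t) = f'(B_t) dB_t + (1/2) f''(B_t) dt. Compute derivatives of f(x) = 5*x^3 + 4*x^2 + 1:
  f'(x)  = x*(15*x + 8)
  f''(x) = 30*x + 8
Substitute x = B_t and multiply the f'' term by 1/2:
  drift     = (1/2) * (30*x + 8) evaluated at B_t = 15*B_t + 4
  diffusion = (x*(15*x + 8)) evaluated at B_t = B_t*(15*B_t + 8)
Therefore d(5*B_t^3 + 4*B_t^2 + 1) = (15*B_t + 4) dt + (B_t*(15*B_t + 8)) dB_t.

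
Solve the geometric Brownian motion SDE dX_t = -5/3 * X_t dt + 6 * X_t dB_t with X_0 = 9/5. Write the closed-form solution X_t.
X_t = 9/5 * exp((-59/3) * t + (6) * B_t)

For GBM dX = mu X dt + sigma X dB with X_0 = x_0, apply Itô to Y = log X: dY = (mu - sigma^2/2) dt + sigma dB, so Y_t = log(x_0) + (mu - sigma^2/2) t + sigma B_t and hence X_t = x_0 * exp((mu - sigma^2/2) t + sigma B_t).
With mu = -5/3, sigma = 6, x_0 = 9/5, this gives:
  X_t = 9/5 * exp((-59/3) * t + (6) * B_t).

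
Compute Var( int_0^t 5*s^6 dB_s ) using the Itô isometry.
Var = 25*t^13/13

The Itô integral of a deterministic integrand f(s) has mean 0 because each increment f(s) * (B_{s+ds} - B_s) has mean 0. By the Itô isometry:
  Var( int_0^t f(s) dB_s ) = E[ (int_0^t f(s) dB_s)^2 ] = int_0^t f(s)^2 ds.
Here f(s) = 5*s^6, so f(s)^2 = 25*s^12. Integrate:
  int_0^t (25*s^12) ds = 25*t^13/13.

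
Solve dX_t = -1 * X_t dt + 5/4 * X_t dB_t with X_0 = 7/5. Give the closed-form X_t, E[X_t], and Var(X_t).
X_t = 7/5 * exp((-57/32) t + (5/4) B_t); E[X_t] = 7*exp(-t)/5; Var(X_t) = (49*exp(25*t/16) - 49)*exp(-2*t)/25

For GBM dX = mu X dt + sigma X dB with X_0 = x_0, apply Itô to Y = log X: dY = (mu - sigma^2/2) dt + sigma dB, so Y_t = log(x_0) + (mu - sigma^2/2) t + sigma B_t and hence X_t = x_0 * exp((mu - sigma^2/2) t + sigma B_t).
With mu = -1, sigma = 5/4, x_0 = 7/5, this gives:
  X_t = 7/5 * exp((-57/32) * t + (5/4) * B_t).
Since sigma*B_t ~ Normal(0, sigma^2 t), E[exp(sigma*B_t)] = exp(sigma^2 t / 2); so E[X_t] = x_0 * exp((mu - sigma^2/2) t) * exp(sigma^2 t / 2) = x_0 * exp(mu t) = 7*exp(-t)/5.
Var(X_t) = E[X_t^2] - (E[X_t])^2 = x_0^2 * exp(2 mu t) * (exp(sigma^2 t) - 1) = (49*exp(25*t/16) - 49)*exp(-2*t)/25.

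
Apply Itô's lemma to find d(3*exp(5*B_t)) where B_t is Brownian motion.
d(3*exp(5*B_t)) = (75*exp(5*B_t)/2) dt + (15*exp(5*B_t)) dB_t

Itô's formula for f(B_t) gives d f(B_t) = f'(B_t) dB_t + (1/2) f''(B_t) dt. Compute derivatives of f(x) = 3*exp(5*x):
  f'(x)  = 15*exp(5*x)
  f''(x) = 75*exp(5*x)
Substitute x = B_t and multiply the f'' term by 1/2:
  drift     = (1/2) * (75*exp(5*x)) evaluated at B_t = 75*exp(5*B_t)/2
  diffusion = (15*exp(5*x)) evaluated at B_t = 15*exp(5*B_t)
Therefore d(3*exp(5*B_t)) = (75*exp(5*B_t)/2) dt + (15*exp(5*B_t)) dB_t.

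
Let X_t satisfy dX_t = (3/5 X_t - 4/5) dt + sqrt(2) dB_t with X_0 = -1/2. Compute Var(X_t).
Var(X_t) = 5*exp(6*t/5)/3 - 5/3

The variance V(t) = Var(X_t) satisfies V'(t) = 2 a V(t) + c^2 with V(0) = 0 (drift coefficient is linear in X, diffusion is constant). With a = 3/5, c = sqrt(2), the solution is
  V(t) = (c^2 / (2 a)) * (exp(2 a t) - 1)
       = (sqrt(2)^2 / (2*(3/5))) * (exp((6/5) t) - 1)
       = 5*exp(6*t/5)/3 - 5/3.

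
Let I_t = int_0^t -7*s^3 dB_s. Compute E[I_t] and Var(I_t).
E[I_t] = 0; Var(I_t) = 7*t^7

The Itô integral of a deterministic integrand f(s) has mean 0 because each increment f(s) * (B_{s+ds} - B_s) has mean 0. By the Itô isometry:
  Var( int_0^t f(s) dB_s ) = E[ (int_0^t f(s) dB_s)^2 ] = int_0^t f(s)^2 ds.
Here f(s) = -7*s^3, so f(s)^2 = 49*s^6. Integrate:
  int_0^t (49*s^6) ds = 7*t^7.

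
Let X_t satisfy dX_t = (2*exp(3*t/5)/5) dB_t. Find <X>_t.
<X>_t = 2*exp(6*t/5)/15 - 2/15

For an Itô process dX_t = a(t) dt + b(t) dB_t, the quadratic variation is <X>_t = int_0^t b(s)^2 ds (the drift term does not contribute). Here b(s) = 2*exp(3*s/5)/5, so
  b(s)^2 = 4*exp(6*s/5)/25.
Integrating from 0 to t:
  <X>_t = int_0^t (4*exp(6*s/5)/25) ds = 2*exp(6*t/5)/15 - 2/15.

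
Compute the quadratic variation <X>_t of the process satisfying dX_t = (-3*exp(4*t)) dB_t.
<X>_t = 9*exp(8*t)/8 - 9/8

For an Itô process dX_t = a(t) dt + b(t) dB_t, the quadratic variation is <X>_t = int_0^t b(s)^2 ds (the drift term does not contribute). Here b(s) = -3*exp(4*s), so
  b(s)^2 = 9*exp(8*s).
Integrating from 0 to t:
  <X>_t = int_0^t (9*exp(8*s)) ds = 9*exp(8*t)/8 - 9/8.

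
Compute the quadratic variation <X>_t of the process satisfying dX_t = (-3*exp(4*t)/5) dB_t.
<X>_t = 9*exp(8*t)/200 - 9/200

For an Itô process dX_t = a(t) dt + b(t) dB_t, the quadratic variation is <X>_t = int_0^t b(s)^2 ds (the drift term does not contribute). Here b(s) = -3*exp(4*s)/5, so
  b(s)^2 = 9*exp(8*s)/25.
Integrating from 0 to t:
  <X>_t = int_0^t (9*exp(8*s)/25) ds = 9*exp(8*t)/200 - 9/200.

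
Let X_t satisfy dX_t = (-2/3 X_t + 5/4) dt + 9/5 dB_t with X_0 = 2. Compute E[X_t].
E[X_t] = 15/8 + exp(-2*t/3)/8

Taking expectations and using E[dB_t] = 0, the mean m(t) = E[X_t] satisfies the ODE m'(t) = a m(t) + b with m(0) = x_0. With a = -2/3, b = 5/4, x_0 = 2, the solution is
  m(t) = x_0 * exp(a t) + (b/a) * (exp(a t) - 1)
       = 2 * exp((-2/3) t) + ((5/4)/(-2/3)) * (exp((-2/3) t) - 1)
       = 15/8 + exp(-2*t/3)/8.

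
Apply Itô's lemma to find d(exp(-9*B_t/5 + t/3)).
d(exp(-9*B_t/5 + t/3)) = (293*exp(-9*B_t/5 + t/3)/150) dt + (-9*exp(-9*B_t/5 + t/3)/5) dB_t

Itô's formula for f(t, x): d f(t, B_t) = (f_t + (1/2) f_xx) dt + f_x dB_t. Compute partials of f(t, x) = exp(t/3 - 9*x/5):
  f_t(t,x)  = exp(t/3 - 9*x/5)/3
  f_x(t,x)  = -9*exp(t/3 - 9*x/5)/5
  f_xx(t,x) = 81*exp(t/3 - 9*x/5)/25
Assemble drift = f_t + (1/2) f_xx = 293*exp(t/3 - 9*x/5)/150 and diffusion = f_x = -9*exp(t/3 - 9*x/5)/5. Substituting x = B_t:
  d(exp(-9*B_t/5 + t/3)) = (293*exp(-9*B_t/5 + t/3)/150) dt + (-9*exp(-9*B_t/5 + t/3)/5) dB_t.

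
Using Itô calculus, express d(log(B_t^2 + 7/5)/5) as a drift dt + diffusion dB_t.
d(log(B_t^2 + 7/5)/5) = ((7 - 5*B_t^2)/(5*B_t^2 + 7)^2) dt + (2*B_t/(5*B_t^2 + 7)) dB_t

Itô's formula for f(B_t) gives d f(B_t) = f'(B_t) dB_t + (1/2) f''(B_t) dt. Compute derivatives of f(x) = log(x^2 + 7/5)/5:
  f'(x)  = 2*x/(5*x^2 + 7)
  f''(x) = 2*(7 - 5*x^2)/(5*x^2 + 7)^2
Substitute x = B_t and multiply the f'' term by 1/2:
  drift     = (1/2) * (2*(7 - 5*x^2)/(5*x^2 + 7)^2) evaluated at B_t = (7 - 5*B_t^2)/(5*B_t^2 + 7)^2
  diffusion = (2*x/(5*x^2 + 7)) evaluated at B_t = 2*B_t/(5*B_t^2 + 7)
Therefore d(log(B_t^2 + 7/5)/5) = ((7 - 5*B_t^2)/(5*B_t^2 + 7)^2) dt + (2*B_t/(5*B_t^2 + 7)) dB_t.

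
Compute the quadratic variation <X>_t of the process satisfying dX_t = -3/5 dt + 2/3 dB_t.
<X>_t = 4*t/9

For an Itô process dX_t = a(t) dt + b(t) dB_t, the quadratic variation is <X>_t = int_0^t b(s)^2 ds (the drift term does not contribute). Here b(s) = 2/3, so
  b(s)^2 = 4/9.
Integrating from 0 to t:
  <X>_t = int_0^t (4/9) ds = 4*t/9.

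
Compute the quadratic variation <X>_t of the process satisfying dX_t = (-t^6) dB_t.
<X>_t = t^13/13

For an Itô process dX_t = a(t) dt + b(t) dB_t, the quadratic variation is <X>_t = int_0^t b(s)^2 ds (the drift term does not contribute). Here b(s) = -s^6, so
  b(s)^2 = s^12.
Integrating from 0 to t:
  <X>_t = int_0^t (s^12) ds = t^13/13.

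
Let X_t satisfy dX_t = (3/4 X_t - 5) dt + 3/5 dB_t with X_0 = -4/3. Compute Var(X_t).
Var(X_t) = 6*exp(3*t/2)/25 - 6/25

The variance V(t) = Var(X_t) satisfies V'(t) = 2 a V(t) + c^2 with V(0) = 0 (drift coefficient is linear in X, diffusion is constant). With a = 3/4, c = 3/5, the solution is
  V(t) = (c^2 / (2 a)) * (exp(2 a t) - 1)
       = ((3/5)^2 / (2*(3/4))) * (exp((3/2) t) - 1)
       = 6*exp(3*t/2)/25 - 6/25.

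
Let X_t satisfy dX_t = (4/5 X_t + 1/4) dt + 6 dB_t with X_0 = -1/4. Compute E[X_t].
E[X_t] = exp(4*t/5)/16 - 5/16

Taking expectations and using E[dB_t] = 0, the mean m(t) = E[X_t] satisfies the ODE m'(t) = a m(t) + b with m(0) = x_0. With a = 4/5, b = 1/4, x_0 = -1/4, the solution is
  m(t) = x_0 * exp(a t) + (b/a) * (exp(a t) - 1)
       = (-1/4) * exp((4/5) t) + ((1/4)/(4/5)) * (exp((4/5) t) - 1)
       = exp(4*t/5)/16 - 5/16.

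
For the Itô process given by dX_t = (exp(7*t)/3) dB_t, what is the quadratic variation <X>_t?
<X>_t = exp(14*t)/126 - 1/126

For an Itô process dX_t = a(t) dt + b(t) dB_t, the quadratic variation is <X>_t = int_0^t b(s)^2 ds (the drift term does not contribute). Here b(s) = exp(7*s)/3, so
  b(s)^2 = exp(14*s)/9.
Integrating from 0 to t:
  <X>_t = int_0^t (exp(14*s)/9) ds = exp(14*t)/126 - 1/126.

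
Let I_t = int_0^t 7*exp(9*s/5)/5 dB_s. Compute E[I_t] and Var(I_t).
E[I_t] = 0; Var(I_t) = 49*exp(18*t/5)/90 - 49/90

The Itô integral of a deterministic integrand f(s) has mean 0 because each increment f(s) * (B_{s+ds} - B_s) has mean 0. By the Itô isometry:
  Var( int_0^t f(s) dB_s ) = E[ (int_0^t f(s) dB_s)^2 ] = int_0^t f(s)^2 ds.
Here f(s) = 7*exp(9*s/5)/5, so f(s)^2 = 49*exp(18*s/5)/25. Integrate:
  int_0^t (49*exp(18*s/5)/25) ds = 49*exp(18*t/5)/90 - 49/90.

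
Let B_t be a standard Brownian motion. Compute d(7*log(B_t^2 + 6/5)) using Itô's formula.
d(7*log(B_t^2 + 6/5)) = (35*(6 - 5*B_t^2)/(5*B_t^2 + 6)^2) dt + (70*B_t/(5*B_t^2 + 6)) dB_t

Itô's formula for f(B_t) gives d f(B_t) = f'(B_t) dB_t + (1/2) f''(B_t) dt. Compute derivatives of f(x) = 7*log(x^2 + 6/5):
  f'(x)  = 70*x/(5*x^2 + 6)
  f''(x) = 70*(6 - 5*x^2)/(5*x^2 + 6)^2
Substitute x = B_t and multiply the f'' term by 1/2:
  drift     = (1/2) * (70*(6 - 5*x^2)/(5*x^2 + 6)^2) evaluated at B_t = 35*(6 - 5*B_t^2)/(5*B_t^2 + 6)^2
  diffusion = (70*x/(5*x^2 + 6)) evaluated at B_t = 70*B_t/(5*B_t^2 + 6)
Therefore d(7*log(B_t^2 + 6/5)) = (35*(6 - 5*B_t^2)/(5*B_t^2 + 6)^2) dt + (70*B_t/(5*B_t^2 + 6)) dB_t.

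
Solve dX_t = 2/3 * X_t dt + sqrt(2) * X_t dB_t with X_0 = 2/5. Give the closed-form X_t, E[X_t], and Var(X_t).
X_t = 2/5 * exp((-1/3) t + (sqrt(2)) B_t); E[X_t] = 2*exp(2*t/3)/5; Var(X_t) = 4*(exp(2*t) - 1)*exp(4*t/3)/25

For GBM dX = mu X dt + sigma X dB with X_0 = x_0, apply Itô to Y = log X: dY = (mu - sigma^2/2) dt + sigma dB, so Y_t = log(x_0) + (mu - sigma^2/2) t + sigma B_t and hence X_t = x_0 * exp((mu - sigma^2/2) t + sigma B_t).
With mu = 2/3, sigma = sqrt(2), x_0 = 2/5, this gives:
  X_t = 2/5 * exp((-1/3) * t + (sqrt(2)) * B_t).
Since sigma*B_t ~ Normal(0, sigma^2 t), E[exp(sigma*B_t)] = exp(sigma^2 t / 2); so E[X_t] = x_0 * exp((mu - sigma^2/2) t) * exp(sigma^2 t / 2) = x_0 * exp(mu t) = 2*exp(2*t/3)/5.
Var(X_t) = E[X_t^2] - (E[X_t])^2 = x_0^2 * exp(2 mu t) * (exp(sigma^2 t) - 1) = 4*(exp(2*t) - 1)*exp(4*t/3)/25.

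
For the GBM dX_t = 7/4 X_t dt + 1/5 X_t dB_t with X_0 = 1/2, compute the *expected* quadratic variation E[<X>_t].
E[<X>_t] = exp(177*t/50)/354 - 1/354

<X>_t = int_0^t ((1/5) * X_s)^2 ds. Taking expectation inside the integral: E[<X>_t] = (1/5)^2 * int_0^t E[X_s^2] ds. For GBM, E[X_s^2] = x_0^2 * exp((2 mu + sigma^2) s). Integrating:
  E[<X>_t] = (1/5)^2 * (1/2)^2 * (exp((2*(7/4) + (1/5)^2) t) - 1) / (2*(7/4) + (1/5)^2)
           = (1/5)^2 * (1/2)^2 * (exp((177/50) t) - 1) / (177/50) = exp(177*t/50)/354 - 1/354.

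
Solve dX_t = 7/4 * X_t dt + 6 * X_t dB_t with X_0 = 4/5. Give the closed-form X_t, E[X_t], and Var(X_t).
X_t = 4/5 * exp((-65/4) t + (6) B_t); E[X_t] = 4*exp(7*t/4)/5; Var(X_t) = 16*(exp(36*t) - 1)*exp(7*t/2)/25

For GBM dX = mu X dt + sigma X dB with X_0 = x_0, apply Itô to Y = log X: dY = (mu - sigma^2/2) dt + sigma dB, so Y_t = log(x_0) + (mu - sigma^2/2) t + sigma B_t and hence X_t = x_0 * exp((mu - sigma^2/2) t + sigma B_t).
With mu = 7/4, sigma = 6, x_0 = 4/5, this gives:
  X_t = 4/5 * exp((-65/4) * t + (6) * B_t).
Since sigma*B_t ~ Normal(0, sigma^2 t), E[exp(sigma*B_t)] = exp(sigma^2 t / 2); so E[X_t] = x_0 * exp((mu - sigma^2/2) t) * exp(sigma^2 t / 2) = x_0 * exp(mu t) = 4*exp(7*t/4)/5.
Var(X_t) = E[X_t^2] - (E[X_t])^2 = x_0^2 * exp(2 mu t) * (exp(sigma^2 t) - 1) = 16*(exp(36*t) - 1)*exp(7*t/2)/25.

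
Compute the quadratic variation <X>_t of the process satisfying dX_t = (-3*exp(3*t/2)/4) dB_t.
<X>_t = 3*exp(3*t)/16 - 3/16

For an Itô process dX_t = a(t) dt + b(t) dB_t, the quadratic variation is <X>_t = int_0^t b(s)^2 ds (the drift term does not contribute). Here b(s) = -3*exp(3*s/2)/4, so
  b(s)^2 = 9*exp(3*s)/16.
Integrating from 0 to t:
  <X>_t = int_0^t (9*exp(3*s)/16) ds = 3*exp(3*t)/16 - 3/16.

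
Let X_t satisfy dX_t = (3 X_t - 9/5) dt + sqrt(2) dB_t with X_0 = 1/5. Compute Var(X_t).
Var(X_t) = exp(6*t)/3 - 1/3

The variance V(t) = Var(X_t) satisfies V'(t) = 2 a V(t) + c^2 with V(0) = 0 (drift coefficient is linear in X, diffusion is constant). With a = 3, c = sqrt(2), the solution is
  V(t) = (c^2 / (2 a)) * (exp(2 a t) - 1)
       = (sqrt(2)^2 / (2*3)) * (exp(6 t) - 1)
       = exp(6*t)/3 - 1/3.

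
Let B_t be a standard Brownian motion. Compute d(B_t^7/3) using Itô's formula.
d(B_t^7/3) = (7*B_t^5) dt + (7*B_t^6/3) dB_t

Itô's formula for f(B_t) gives d f(B_t) = f'(B_t) dB_t + (1/2) f''(B_t) dt. Compute derivatives of f(x) = x^7/3:
  f'(x)  = 7*x^6/3
  f''(x) = 14*x^5
Substitute x = B_t and multiply the f'' term by 1/2:
  drift     = (1/2) * (14*x^5) evaluated at B_t = 7*B_t^5
  diffusion = (7*x^6/3) evaluated at B_t = 7*B_t^6/3
Therefore d(B_t^7/3) = (7*B_t^5) dt + (7*B_t^6/3) dB_t.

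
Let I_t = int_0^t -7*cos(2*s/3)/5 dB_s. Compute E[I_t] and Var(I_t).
E[I_t] = 0; Var(I_t) = 49*t/50 + 147*sin(4*t/3)/200

The Itô integral of a deterministic integrand f(s) has mean 0 because each increment f(s) * (B_{s+ds} - B_s) has mean 0. By the Itô isometry:
  Var( int_0^t f(s) dB_s ) = E[ (int_0^t f(s) dB_s)^2 ] = int_0^t f(s)^2 ds.
Here f(s) = -7*cos(2*s/3)/5, so f(s)^2 = 49*cos(2*s/3)^2/25. Integrate:
  int_0^t (49*cos(2*s/3)^2/25) ds = 49*t/50 + 147*sin(4*t/3)/200.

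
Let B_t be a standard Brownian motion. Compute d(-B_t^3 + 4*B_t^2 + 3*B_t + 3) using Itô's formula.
d(-B_t^3 + 4*B_t^2 + 3*B_t + 3) = (4 - 3*B_t) dt + (-3*B_t^2 + 8*B_t + 3) dB_t

Itô's formula for f(B_t) gives d f(B_t) = f'(B_t) dB_t + (1/2) f''(B_t) dt. Compute derivatives of f(x) = -x^3 + 4*x^2 + 3*x + 3:
  f'(x)  = -3*x^2 + 8*x + 3
  f''(x) = 8 - 6*x
Substitute x = B_t and multiply the f'' term by 1/2:
  drift     = (1/2) * (8 - 6*x) evaluated at B_t = 4 - 3*B_t
  diffusion = (-3*x^2 + 8*x + 3) evaluated at B_t = -3*B_t^2 + 8*B_t + 3
Therefore d(-B_t^3 + 4*B_t^2 + 3*B_t + 3) = (4 - 3*B_t) dt + (-3*B_t^2 + 8*B_t + 3) dB_t.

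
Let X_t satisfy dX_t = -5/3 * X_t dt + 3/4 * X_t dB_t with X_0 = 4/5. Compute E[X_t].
E[X_t] = 4*exp(-5*t/3)/5

For GBM dX = mu X dt + sigma X dB with X_0 = x_0, apply Itô to Y = log X: dY = (mu - sigma^2/2) dt + sigma dB, so Y_t = log(x_0) + (mu - sigma^2/2) t + sigma B_t and hence X_t = x_0 * exp((mu - sigma^2/2) t + sigma B_t).
With mu = -5/3, sigma = 3/4, x_0 = 4/5, this gives:
  X_t = 4/5 * exp((-187/96) * t + (3/4) * B_t).
Since sigma*B_t ~ Normal(0, sigma^2 t), E[exp(sigma*B_t)] = exp(sigma^2 t / 2); so E[X_t] = x_0 * exp((mu - sigma^2/2) t) * exp(sigma^2 t / 2) = x_0 * exp(mu t) = 4*exp(-5*t/3)/5.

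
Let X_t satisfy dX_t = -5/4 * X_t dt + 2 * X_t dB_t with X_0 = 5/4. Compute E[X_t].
E[X_t] = 5*exp(-5*t/4)/4

For GBM dX = mu X dt + sigma X dB with X_0 = x_0, apply Itô to Y = log X: dY = (mu - sigma^2/2) dt + sigma dB, so Y_t = log(x_0) + (mu - sigma^2/2) t + sigma B_t and hence X_t = x_0 * exp((mu - sigma^2/2) t + sigma B_t).
With mu = -5/4, sigma = 2, x_0 = 5/4, this gives:
  X_t = 5/4 * exp((-13/4) * t + (2) * B_t).
Since sigma*B_t ~ Normal(0, sigma^2 t), E[exp(sigma*B_t)] = exp(sigma^2 t / 2); so E[X_t] = x_0 * exp((mu - sigma^2/2) t) * exp(sigma^2 t / 2) = x_0 * exp(mu t) = 5*exp(-5*t/4)/4.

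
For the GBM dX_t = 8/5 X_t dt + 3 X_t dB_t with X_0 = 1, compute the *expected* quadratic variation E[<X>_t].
E[<X>_t] = 45*exp(61*t/5)/61 - 45/61

<X>_t = int_0^t (3 * X_s)^2 ds. Taking expectation inside the integral: E[<X>_t] = 3^2 * int_0^t E[X_s^2] ds. For GBM, E[X_s^2] = x_0^2 * exp((2 mu + sigma^2) s). Integrating:
  E[<X>_t] = 3^2 * 1^2 * (exp((2*(8/5) + 3^2) t) - 1) / (2*(8/5) + 3^2)
           = 3^2 * 1^2 * (exp((61/5) t) - 1) / (61/5) = 45*exp(61*t/5)/61 - 45/61.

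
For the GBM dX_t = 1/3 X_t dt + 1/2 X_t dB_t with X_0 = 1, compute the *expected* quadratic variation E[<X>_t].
E[<X>_t] = 3*exp(11*t/12)/11 - 3/11

<X>_t = int_0^t ((1/2) * X_s)^2 ds. Taking expectation inside the integral: E[<X>_t] = (1/2)^2 * int_0^t E[X_s^2] ds. For GBM, E[X_s^2] = x_0^2 * exp((2 mu + sigma^2) s). Integrating:
  E[<X>_t] = (1/2)^2 * 1^2 * (exp((2*(1/3) + (1/2)^2) t) - 1) / (2*(1/3) + (1/2)^2)
           = (1/2)^2 * 1^2 * (exp((11/12) t) - 1) / (11/12) = 3*exp(11*t/12)/11 - 3/11.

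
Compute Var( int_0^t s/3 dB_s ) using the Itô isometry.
Var = t^3/27

The Itô integral of a deterministic integrand f(s) has mean 0 because each increment f(s) * (B_{s+ds} - B_s) has mean 0. By the Itô isometry:
  Var( int_0^t f(s) dB_s ) = E[ (int_0^t f(s) dB_s)^2 ] = int_0^t f(s)^2 ds.
Here f(s) = s/3, so f(s)^2 = s^2/9. Integrate:
  int_0^t (s^2/9) ds = t^3/27.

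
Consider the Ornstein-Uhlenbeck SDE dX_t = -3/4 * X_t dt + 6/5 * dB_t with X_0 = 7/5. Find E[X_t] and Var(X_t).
E[X_t] = 7*exp(-3*t/4)/5; Var(X_t) = 24/25 - 24*exp(-3*t/2)/25

The OU SDE dX = -theta X dt + sigma dB admits the integrating factor exp(theta t): d(exp(theta t) X_t) = sigma exp(theta t) dB_t. Integrating from 0 to t:
  X_t = x_0 * exp(-theta t) + sigma * int_0^t exp(-theta (t-s)) dB_s.
The Itô integral has mean 0 and (by the Itô isometry) variance sigma^2 * int_0^t exp(-2 theta (t - s)) ds = sigma^2 * (1 - exp(-2 theta t)) / (2 theta).
With theta = 3/4, sigma = 6/5, x_0 = 7/5:
  E[X_t] = 7/5 * exp(-3/4 t) = 7*exp(-3*t/4)/5
  Var(X_t) = (6/5)^2 * (1 - exp(-2*3/4 t)) / (2 * 3/4) = 24/25 - 24*exp(-3*t/2)/25.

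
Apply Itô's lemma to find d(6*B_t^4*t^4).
d(6*B_t^4*t^4) = (B_t^2*t^3*(24*B_t^2 + 36*t)) dt + (24*B_t^3*t^4) dB_t

Itô's formula for f(t, x): d f(t, B_t) = (f_t + (1/2) f_xx) dt + f_x dB_t. Compute partials of f(t, x) = 6*t^4*x^4:
  f_t(t,x)  = 24*t^3*x^4
  f_x(t,x)  = 24*t^4*x^3
  f_xx(t,x) = 72*t^4*x^2
Assemble drift = f_t + (1/2) f_xx = t^3*x^2*(36*t + 24*x^2) and diffusion = f_x = 24*t^4*x^3. Substituting x = B_t:
  d(6*B_t^4*t^4) = (B_t^2*t^3*(24*B_t^2 + 36*t)) dt + (24*B_t^3*t^4) dB_t.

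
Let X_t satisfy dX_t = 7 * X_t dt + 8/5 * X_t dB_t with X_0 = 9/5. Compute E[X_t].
E[X_t] = 9*exp(7*t)/5

For GBM dX = mu X dt + sigma X dB with X_0 = x_0, apply Itô to Y = log X: dY = (mu - sigma^2/2) dt + sigma dB, so Y_t = log(x_0) + (mu - sigma^2/2) t + sigma B_t and hence X_t = x_0 * exp((mu - sigma^2/2) t + sigma B_t).
With mu = 7, sigma = 8/5, x_0 = 9/5, this gives:
  X_t = 9/5 * exp((143/25) * t + (8/5) * B_t).
Since sigma*B_t ~ Normal(0, sigma^2 t), E[exp(sigma*B_t)] = exp(sigma^2 t / 2); so E[X_t] = x_0 * exp((mu - sigma^2/2) t) * exp(sigma^2 t / 2) = x_0 * exp(mu t) = 9*exp(7*t)/5.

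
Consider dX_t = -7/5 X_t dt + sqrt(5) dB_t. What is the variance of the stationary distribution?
lim Var(X_t) = 25/14

The OU SDE dX = -theta X dt + sigma dB admits the integrating factor exp(theta t): d(exp(theta t) X_t) = sigma exp(theta t) dB_t. Integrating from 0 to t gives X_t = x_0 * exp(-theta t) + sigma * int_0^t exp(-theta (t-s)) dB_s for any initial x_0. The Itô integral has variance (by the Itô isometry) sigma^2 * int_0^t exp(-2 theta (t - s)) ds = sigma^2 * (1 - exp(-2 theta t)) / (2 theta), independent of x_0.
With theta = 7/5, sigma = sqrt(5):
  Var(X_t) = (sqrt(5))^2 * (1 - exp(-2*7/5 t)) / (2 * 7/5) = 25/14 - 25*exp(-14*t/5)/14.
As t -> infinity, exp(-2*7/5 t) -> 0, so the stationary variance is sigma^2 / (2 theta) = 25/14.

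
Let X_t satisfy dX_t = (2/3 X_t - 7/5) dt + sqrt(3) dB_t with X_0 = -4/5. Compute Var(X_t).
Var(X_t) = 9*exp(4*t/3)/4 - 9/4

The variance V(t) = Var(X_t) satisfies V'(t) = 2 a V(t) + c^2 with V(0) = 0 (drift coefficient is linear in X, diffusion is constant). With a = 2/3, c = sqrt(3), the solution is
  V(t) = (c^2 / (2 a)) * (exp(2 a t) - 1)
       = (sqrt(3)^2 / (2*(2/3))) * (exp((4/3) t) - 1)
       = 9*exp(4*t/3)/4 - 9/4.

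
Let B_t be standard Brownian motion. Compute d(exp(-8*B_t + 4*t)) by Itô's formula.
d(exp(-8*B_t + 4*t)) = (36*exp(-8*B_t + 4*t)) dt + (-8*exp(-8*B_t + 4*t)) dB_t

Itô's formula for f(t, x): d f(t, B_t) = (f_t + (1/2) f_xx) dt + f_x dB_t. Compute partials of f(t, x) = exp(4*t - 8*x):
  f_t(t,x)  = 4*exp(4*t - 8*x)
  f_x(t,x)  = -8*exp(4*t - 8*x)
  f_xx(t,x) = 64*exp(4*t - 8*x)
Assemble drift = f_t + (1/2) f_xx = 36*exp(4*t - 8*x) and diffusion = f_x = -8*exp(4*t - 8*x). Substituting x = B_t:
  d(exp(-8*B_t + 4*t)) = (36*exp(-8*B_t + 4*t)) dt + (-8*exp(-8*B_t + 4*t)) dB_t.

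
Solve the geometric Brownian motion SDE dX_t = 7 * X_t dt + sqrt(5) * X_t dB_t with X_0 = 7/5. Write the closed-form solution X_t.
X_t = 7/5 * exp((9/2) * t + (sqrt(5)) * B_t)

For GBM dX = mu X dt + sigma X dB with X_0 = x_0, apply Itô to Y = log X: dY = (mu - sigma^2/2) dt + sigma dB, so Y_t = log(x_0) + (mu - sigma^2/2) t + sigma B_t and hence X_t = x_0 * exp((mu - sigma^2/2) t + sigma B_t).
With mu = 7, sigma = sqrt(5), x_0 = 7/5, this gives:
  X_t = 7/5 * exp((9/2) * t + (sqrt(5)) * B_t).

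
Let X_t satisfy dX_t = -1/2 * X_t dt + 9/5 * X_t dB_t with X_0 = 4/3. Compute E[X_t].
E[X_t] = 4*exp(-t/2)/3

For GBM dX = mu X dt + sigma X dB with X_0 = x_0, apply Itô to Y = log X: dY = (mu - sigma^2/2) dt + sigma dB, so Y_t = log(x_0) + (mu - sigma^2/2) t + sigma B_t and hence X_t = x_0 * exp((mu - sigma^2/2) t + sigma B_t).
With mu = -1/2, sigma = 9/5, x_0 = 4/3, this gives:
  X_t = 4/3 * exp((-53/25) * t + (9/5) * B_t).
Since sigma*B_t ~ Normal(0, sigma^2 t), E[exp(sigma*B_t)] = exp(sigma^2 t / 2); so E[X_t] = x_0 * exp((mu - sigma^2/2) t) * exp(sigma^2 t / 2) = x_0 * exp(mu t) = 4*exp(-t/2)/3.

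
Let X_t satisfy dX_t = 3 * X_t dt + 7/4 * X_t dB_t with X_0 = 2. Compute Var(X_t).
Var(X_t) = 4*(exp(49*t/16) - 1)*exp(6*t)

For GBM dX = mu X dt + sigma X dB with X_0 = x_0, apply Itô to Y = log X: dY = (mu - sigma^2/2) dt + sigma dB, so Y_t = log(x_0) + (mu - sigma^2/2) t + sigma B_t and hence X_t = x_0 * exp((mu - sigma^2/2) t + sigma B_t).
With mu = 3, sigma = 7/4, x_0 = 2, this gives:
  X_t = 2 * exp((47/32) * t + (7/4) * B_t).
Since sigma*B_t ~ Normal(0, sigma^2 t), E[exp(sigma*B_t)] = exp(sigma^2 t / 2); so E[X_t] = x_0 * exp((mu - sigma^2/2) t) * exp(sigma^2 t / 2) = x_0 * exp(mu t) = 2*exp(3*t).
Var(X_t) = E[X_t^2] - (E[X_t])^2 = x_0^2 * exp(2 mu t) * (exp(sigma^2 t) - 1) = 4*(exp(49*t/16) - 1)*exp(6*t).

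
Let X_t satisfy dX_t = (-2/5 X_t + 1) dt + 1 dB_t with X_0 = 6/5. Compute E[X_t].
E[X_t] = 5/2 - 13*exp(-2*t/5)/10

Taking expectations and using E[dB_t] = 0, the mean m(t) = E[X_t] satisfies the ODE m'(t) = a m(t) + b with m(0) = x_0. With a = -2/5, b = 1, x_0 = 6/5, the solution is
  m(t) = x_0 * exp(a t) + (b/a) * (exp(a t) - 1)
       = (6/5) * exp((-2/5) t) + (1/(-2/5)) * (exp((-2/5) t) - 1)
       = 5/2 - 13*exp(-2*t/5)/10.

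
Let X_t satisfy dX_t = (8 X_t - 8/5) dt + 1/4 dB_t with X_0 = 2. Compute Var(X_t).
Var(X_t) = exp(16*t)/256 - 1/256

The variance V(t) = Var(X_t) satisfies V'(t) = 2 a V(t) + c^2 with V(0) = 0 (drift coefficient is linear in X, diffusion is constant). With a = 8, c = 1/4, the solution is
  V(t) = (c^2 / (2 a)) * (exp(2 a t) - 1)
       = ((1/4)^2 / (2*8)) * (exp(16 t) - 1)
       = exp(16*t)/256 - 1/256.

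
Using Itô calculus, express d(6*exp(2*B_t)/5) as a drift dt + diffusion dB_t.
d(6*exp(2*B_t)/5) = (12*exp(2*B_t)/5) dt + (12*exp(2*B_t)/5) dB_t

Itô's formula for f(B_t) gives d f(B_t) = f'(B_t) dB_t + (1/2) f''(B_t) dt. Compute derivatives of f(x) = 6*exp(2*x)/5:
  f'(x)  = 12*exp(2*x)/5
  f''(x) = 24*exp(2*x)/5
Substitute x = B_t and multiply the f'' term by 1/2:
  drift     = (1/2) * (24*exp(2*x)/5) evaluated at B_t = 12*exp(2*B_t)/5
  diffusion = (12*exp(2*x)/5) evaluated at B_t = 12*exp(2*B_t)/5
Therefore d(6*exp(2*B_t)/5) = (12*exp(2*B_t)/5) dt + (12*exp(2*B_t)/5) dB_t.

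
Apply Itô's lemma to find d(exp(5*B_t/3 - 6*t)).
d(exp(5*B_t/3 - 6*t)) = (-83*exp(5*B_t/3 - 6*t)/18) dt + (5*exp(5*B_t/3 - 6*t)/3) dB_t

Itô's formula for f(t, x): d f(t, B_t) = (f_t + (1/2) f_xx) dt + f_x dB_t. Compute partials of f(t, x) = exp(-6*t + 5*x/3):
  f_t(t,x)  = -6*exp(-6*t + 5*x/3)
  f_x(t,x)  = 5*exp(-6*t + 5*x/3)/3
  f_xx(t,x) = 25*exp(-6*t + 5*x/3)/9
Assemble drift = f_t + (1/2) f_xx = -83*exp(-6*t + 5*x/3)/18 and diffusion = f_x = 5*exp(-6*t + 5*x/3)/3. Substituting x = B_t:
  d(exp(5*B_t/3 - 6*t)) = (-83*exp(5*B_t/3 - 6*t)/18) dt + (5*exp(5*B_t/3 - 6*t)/3) dB_t.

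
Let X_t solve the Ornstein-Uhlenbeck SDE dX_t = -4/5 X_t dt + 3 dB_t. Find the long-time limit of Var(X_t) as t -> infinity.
lim Var(X_t) = 45/8

The OU SDE dX = -theta X dt + sigma dB admits the integrating factor exp(theta t): d(exp(theta t) X_t) = sigma exp(theta t) dB_t. Integrating from 0 to t gives X_t = x_0 * exp(-theta t) + sigma * int_0^t exp(-theta (t-s)) dB_s for any initial x_0. The Itô integral has variance (by the Itô isometry) sigma^2 * int_0^t exp(-2 theta (t - s)) ds = sigma^2 * (1 - exp(-2 theta t)) / (2 theta), independent of x_0.
With theta = 4/5, sigma = 3:
  Var(X_t) = (3)^2 * (1 - exp(-2*4/5 t)) / (2 * 4/5) = 45/8 - 45*exp(-8*t/5)/8.
As t -> infinity, exp(-2*4/5 t) -> 0, so the stationary variance is sigma^2 / (2 theta) = 45/8.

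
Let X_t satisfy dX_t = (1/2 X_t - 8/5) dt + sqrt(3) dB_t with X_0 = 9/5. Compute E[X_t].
E[X_t] = 16/5 - 7*exp(t/2)/5

Taking expectations and using E[dB_t] = 0, the mean m(t) = E[X_t] satisfies the ODE m'(t) = a m(t) + b with m(0) = x_0. With a = 1/2, b = -8/5, x_0 = 9/5, the solution is
  m(t) = x_0 * exp(a t) + (b/a) * (exp(a t) - 1)
       = (9/5) * exp((1/2) t) + ((-8/5)/(1/2)) * (exp((1/2) t) - 1)
       = 16/5 - 7*exp(t/2)/5.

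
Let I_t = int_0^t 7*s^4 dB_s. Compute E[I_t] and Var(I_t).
E[I_t] = 0; Var(I_t) = 49*t^9/9

The Itô integral of a deterministic integrand f(s) has mean 0 because each increment f(s) * (B_{s+ds} - B_s) has mean 0. By the Itô isometry:
  Var( int_0^t f(s) dB_s ) = E[ (int_0^t f(s) dB_s)^2 ] = int_0^t f(s)^2 ds.
Here f(s) = 7*s^4, so f(s)^2 = 49*s^8. Integrate:
  int_0^t (49*s^8) ds = 49*t^9/9.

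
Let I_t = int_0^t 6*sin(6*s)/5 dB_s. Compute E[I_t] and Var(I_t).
E[I_t] = 0; Var(I_t) = 18*t/25 - 3*sin(12*t)/50

The Itô integral of a deterministic integrand f(s) has mean 0 because each increment f(s) * (B_{s+ds} - B_s) has mean 0. By the Itô isometry:
  Var( int_0^t f(s) dB_s ) = E[ (int_0^t f(s) dB_s)^2 ] = int_0^t f(s)^2 ds.
Here f(s) = 6*sin(6*s)/5, so f(s)^2 = 36*sin(6*s)^2/25. Integrate:
  int_0^t (36*sin(6*s)^2/25) ds = 18*t/25 - 3*sin(12*t)/50.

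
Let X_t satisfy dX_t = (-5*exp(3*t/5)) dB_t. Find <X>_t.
<X>_t = 125*exp(6*t/5)/6 - 125/6

For an Itô process dX_t = a(t) dt + b(t) dB_t, the quadratic variation is <X>_t = int_0^t b(s)^2 ds (the drift term does not contribute). Here b(s) = -5*exp(3*s/5), so
  b(s)^2 = 25*exp(6*s/5).
Integrating from 0 to t:
  <X>_t = int_0^t (25*exp(6*s/5)) ds = 125*exp(6*t/5)/6 - 125/6.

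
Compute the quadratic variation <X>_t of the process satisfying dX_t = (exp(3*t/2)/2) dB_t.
<X>_t = exp(3*t)/12 - 1/12

For an Itô process dX_t = a(t) dt + b(t) dB_t, the quadratic variation is <X>_t = int_0^t b(s)^2 ds (the drift term does not contribute). Here b(s) = exp(3*s/2)/2, so
  b(s)^2 = exp(3*s)/4.
Integrating from 0 to t:
  <X>_t = int_0^t (exp(3*s)/4) ds = exp(3*t)/12 - 1/12.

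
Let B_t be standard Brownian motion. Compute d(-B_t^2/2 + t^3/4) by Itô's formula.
d(-B_t^2/2 + t^3/4) = (3*t^2/4 - 1/2) dt + (-B_t) dB_t

Itô's formula for f(t, x): d f(t, B_t) = (f_t + (1/2) f_xx) dt + f_x dB_t. Compute partials of f(t, x) = t^3/4 - x^2/2:
  f_t(t,x)  = 3*t^2/4
  f_x(t,x)  = -x
  f_xx(t,x) = -1
Assemble drift = f_t + (1/2) f_xx = 3*t^2/4 - 1/2 and diffusion = f_x = -x. Substituting x = B_t:
  d(-B_t^2/2 + t^3/4) = (3*t^2/4 - 1/2) dt + (-B_t) dB_t.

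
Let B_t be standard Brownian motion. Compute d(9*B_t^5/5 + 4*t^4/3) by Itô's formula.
d(9*B_t^5/5 + 4*t^4/3) = (18*B_t^3 + 16*t^3/3) dt + (9*B_t^4) dB_t

Itô's formula for f(t, x): d f(t, B_t) = (f_t + (1/2) f_xx) dt + f_x dB_t. Compute partials of f(t, x) = 4*t^4/3 + 9*x^5/5:
  f_t(t,x)  = 16*t^3/3
  f_x(t,x)  = 9*x^4
  f_xx(t,x) = 36*x^3
Assemble drift = f_t + (1/2) f_xx = 16*t^3/3 + 18*x^3 and diffusion = f_x = 9*x^4. Substituting x = B_t:
  d(9*B_t^5/5 + 4*t^4/3) = (18*B_t^3 + 16*t^3/3) dt + (9*B_t^4) dB_t.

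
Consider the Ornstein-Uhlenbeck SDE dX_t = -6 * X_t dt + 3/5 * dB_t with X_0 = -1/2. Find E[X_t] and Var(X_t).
E[X_t] = -exp(-6*t)/2; Var(X_t) = 3/100 - 3*exp(-12*t)/100

The OU SDE dX = -theta X dt + sigma dB admits the integrating factor exp(theta t): d(exp(theta t) X_t) = sigma exp(theta t) dB_t. Integrating from 0 to t:
  X_t = x_0 * exp(-theta t) + sigma * int_0^t exp(-theta (t-s)) dB_s.
The Itô integral has mean 0 and (by the Itô isometry) variance sigma^2 * int_0^t exp(-2 theta (t - s)) ds = sigma^2 * (1 - exp(-2 theta t)) / (2 theta).
With theta = 6, sigma = 3/5, x_0 = -1/2:
  E[X_t] = -1/2 * exp(-6 t) = -exp(-6*t)/2
  Var(X_t) = (3/5)^2 * (1 - exp(-2*6 t)) / (2 * 6) = 3/100 - 3*exp(-12*t)/100.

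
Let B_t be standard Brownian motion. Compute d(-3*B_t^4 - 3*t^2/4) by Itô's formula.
d(-3*B_t^4 - 3*t^2/4) = (-18*B_t^2 - 3*t/2) dt + (-12*B_t^3) dB_t

Itô's formula for f(t, x): d f(t, B_t) = (f_t + (1/2) f_xx) dt + f_x dB_t. Compute partials of f(t, x) = -3*t^2/4 - 3*x^4:
  f_t(t,x)  = -3*t/2
  f_x(t,x)  = -12*x^3
  f_xx(t,x) = -36*x^2
Assemble drift = f_t + (1/2) f_xx = -3*t/2 - 18*x^2 and diffusion = f_x = -12*x^3. Substituting x = B_t:
  d(-3*B_t^4 - 3*t^2/4) = (-18*B_t^2 - 3*t/2) dt + (-12*B_t^3) dB_t.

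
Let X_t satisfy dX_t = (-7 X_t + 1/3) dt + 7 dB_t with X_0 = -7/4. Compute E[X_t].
E[X_t] = 1/21 - 151*exp(-7*t)/84

Taking expectations and using E[dB_t] = 0, the mean m(t) = E[X_t] satisfies the ODE m'(t) = a m(t) + b with m(0) = x_0. With a = -7, b = 1/3, x_0 = -7/4, the solution is
  m(t) = x_0 * exp(a t) + (b/a) * (exp(a t) - 1)
       = (-7/4) * exp((-7) t) + ((1/3)/(-7)) * (exp((-7) t) - 1)
       = 1/21 - 151*exp(-7*t)/84.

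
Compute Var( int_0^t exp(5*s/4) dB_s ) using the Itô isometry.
Var = 2*exp(5*t/2)/5 - 2/5

The Itô integral of a deterministic integrand f(s) has mean 0 because each increment f(s) * (B_{s+ds} - B_s) has mean 0. By the Itô isometry:
  Var( int_0^t f(s) dB_s ) = E[ (int_0^t f(s) dB_s)^2 ] = int_0^t f(s)^2 ds.
Here f(s) = exp(5*s/4), so f(s)^2 = exp(5*s/2). Integrate:
  int_0^t (exp(5*s/2)) ds = 2*exp(5*t/2)/5 - 2/5.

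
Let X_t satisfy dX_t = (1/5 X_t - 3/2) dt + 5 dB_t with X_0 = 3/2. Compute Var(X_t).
Var(X_t) = 125*exp(2*t/5)/2 - 125/2

The variance V(t) = Var(X_t) satisfies V'(t) = 2 a V(t) + c^2 with V(0) = 0 (drift coefficient is linear in X, diffusion is constant). With a = 1/5, c = 5, the solution is
  V(t) = (c^2 / (2 a)) * (exp(2 a t) - 1)
       = (5^2 / (2*(1/5))) * (exp((2/5) t) - 1)
       = 125*exp(2*t/5)/2 - 125/2.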